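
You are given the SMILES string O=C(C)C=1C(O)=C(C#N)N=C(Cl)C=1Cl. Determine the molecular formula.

Walk through each heavy atom and fill implicit hydrogens from standard valence (C 4, N 3, O 2, S 2, halogen 1):
  atom 1: O, bond orders sum to 2 (valence 2) → 0 H
  atom 2: C, bond orders sum to 4 (valence 4) → 0 H
  atom 3: C, bond orders sum to 1 (valence 4) → 3 H
  atom 4: C, bond orders sum to 4 (valence 4) → 0 H
  atom 5: C, bond orders sum to 4 (valence 4) → 0 H
  atom 6: O, bond orders sum to 1 (valence 2) → 1 H
  atom 7: C, bond orders sum to 4 (valence 4) → 0 H
  atom 8: C, bond orders sum to 4 (valence 4) → 0 H
  atom 9: N, bond orders sum to 3 (valence 3) → 0 H
  atom 10: N, bond orders sum to 3 (valence 3) → 0 H
  atom 11: C, bond orders sum to 4 (valence 4) → 0 H
  atom 12: Cl (halogen, monovalent) → 0 H
  atom 13: C, bond orders sum to 4 (valence 4) → 0 H
  atom 14: Cl (halogen, monovalent) → 0 H
Totals → C:8, H:4, Cl:2, N:2, O:2.
In Hill order: C8H4Cl2N2O2.

C8H4Cl2N2O2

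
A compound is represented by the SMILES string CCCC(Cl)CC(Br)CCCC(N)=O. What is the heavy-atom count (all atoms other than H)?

14

Every atom symbol written in the SMILES (organic subset) is one heavy atom; implicit H are not written.
Heavy atoms by element → Br:1, C:10, Cl:1, N:1, O:1.
Total: 14.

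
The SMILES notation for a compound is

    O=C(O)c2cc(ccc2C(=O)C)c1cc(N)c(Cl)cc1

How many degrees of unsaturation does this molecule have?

10

Molecular formula: C15H12ClNO3.
DoU = (2C + 2 + N − H − X) / 2, where X is the halogen count and O/S are ignored.
    = (2·15 + 2 + 1 − 12 − 1) / 2 = 20 / 2 = 10.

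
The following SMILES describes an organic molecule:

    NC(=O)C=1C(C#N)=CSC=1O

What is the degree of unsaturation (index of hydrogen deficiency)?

Molecular formula: C6H4N2O2S.
DoU = (2C + 2 + N − H − X) / 2, where X is the halogen count and O/S are ignored.
    = (2·6 + 2 + 2 − 4 − 0) / 2 = 12 / 2 = 6.

6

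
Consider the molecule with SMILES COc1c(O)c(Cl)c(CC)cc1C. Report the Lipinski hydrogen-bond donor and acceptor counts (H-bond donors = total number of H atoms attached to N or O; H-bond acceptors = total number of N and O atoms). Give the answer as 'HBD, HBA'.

Donors: find every N or O and count the H atoms it carries.
  atom 2 (O): bond orders sum to 2 → 0 H
  atom 5 (O): bond orders sum to 1 → 1 H
Lipinski HBD = 1.
Acceptors: N atoms = 0, O atoms = 2 → HBA = 2.

1, 2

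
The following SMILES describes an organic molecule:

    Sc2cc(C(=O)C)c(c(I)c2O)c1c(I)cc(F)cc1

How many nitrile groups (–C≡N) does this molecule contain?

Scan the SMILES for the nitrile motif — none present.
Groups that are present: 1 hydroxyl, 1 ketone, 1 thiol.

0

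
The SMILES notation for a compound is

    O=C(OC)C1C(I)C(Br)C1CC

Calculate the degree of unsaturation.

2

Molecular formula: C8H12BrIO2.
DoU = (2C + 2 + N − H − X) / 2, where X is the halogen count and O/S are ignored.
    = (2·8 + 2 + 0 − 12 − 2) / 2 = 4 / 2 = 2.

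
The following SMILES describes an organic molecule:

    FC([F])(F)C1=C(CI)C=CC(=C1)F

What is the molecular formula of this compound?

C8H5F4I

Walk through each heavy atom and fill implicit hydrogens from standard valence (C 4, N 3, O 2, S 2, halogen 1):
  atom 1: F (halogen, monovalent) → 0 H
  atom 2: C, bond orders sum to 4 (valence 4) → 0 H
  atom 3: F with explicit H count 0
  atom 4: F (halogen, monovalent) → 0 H
  atom 5: C, bond orders sum to 4 (valence 4) → 0 H
  atom 6: C, bond orders sum to 4 (valence 4) → 0 H
  atom 7: C, bond orders sum to 2 (valence 4) → 2 H
  atom 8: I (halogen, monovalent) → 0 H
  atom 9: C, bond orders sum to 3 (valence 4) → 1 H
  atom 10: C, bond orders sum to 3 (valence 4) → 1 H
  atom 11: C, bond orders sum to 4 (valence 4) → 0 H
  atom 12: C, bond orders sum to 3 (valence 4) → 1 H
  atom 13: F (halogen, monovalent) → 0 H
Totals → C:8, H:5, F:4, I:1.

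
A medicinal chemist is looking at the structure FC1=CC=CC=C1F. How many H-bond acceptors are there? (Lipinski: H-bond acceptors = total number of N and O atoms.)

0

N atoms: 0; O atoms: 0.
Lipinski HBA = 0 + 0 = 0.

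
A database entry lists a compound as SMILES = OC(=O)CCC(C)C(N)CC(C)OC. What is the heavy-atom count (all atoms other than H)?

14

Every atom symbol written in the SMILES (organic subset) is one heavy atom; implicit H are not written.
Heavy atoms by element → C:10, N:1, O:3.
Total: 14.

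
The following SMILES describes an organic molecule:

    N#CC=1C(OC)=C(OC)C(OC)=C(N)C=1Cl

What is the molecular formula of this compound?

C10H11ClN2O3

Walk through each heavy atom and fill implicit hydrogens from standard valence (C 4, N 3, O 2, S 2, halogen 1):
  atom 1: N, bond orders sum to 3 (valence 3) → 0 H
  atom 2: C, bond orders sum to 4 (valence 4) → 0 H
  atom 3: C, bond orders sum to 4 (valence 4) → 0 H
  atom 4: C, bond orders sum to 4 (valence 4) → 0 H
  atom 5: O, bond orders sum to 2 (valence 2) → 0 H
  atom 6: C, bond orders sum to 1 (valence 4) → 3 H
  atom 7: C, bond orders sum to 4 (valence 4) → 0 H
  atom 8: O, bond orders sum to 2 (valence 2) → 0 H
  atom 9: C, bond orders sum to 1 (valence 4) → 3 H
  atom 10: C, bond orders sum to 4 (valence 4) → 0 H
  atom 11: O, bond orders sum to 2 (valence 2) → 0 H
  atom 12: C, bond orders sum to 1 (valence 4) → 3 H
  atom 13: C, bond orders sum to 4 (valence 4) → 0 H
  atom 14: N, bond orders sum to 1 (valence 3) → 2 H
  atom 15: C, bond orders sum to 4 (valence 4) → 0 H
  atom 16: Cl (halogen, monovalent) → 0 H
Totals → C:10, H:11, Cl:1, N:2, O:3.
In Hill order: C10H11ClN2O3.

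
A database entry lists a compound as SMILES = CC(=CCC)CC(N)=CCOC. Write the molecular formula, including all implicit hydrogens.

C10H19NO

Walk through each heavy atom and fill implicit hydrogens from standard valence (C 4, N 3, O 2, S 2, halogen 1):
  atom 1: C, bond orders sum to 1 (valence 4) → 3 H
  atom 2: C, bond orders sum to 4 (valence 4) → 0 H
  atom 3: C, bond orders sum to 3 (valence 4) → 1 H
  atom 4: C, bond orders sum to 2 (valence 4) → 2 H
  atom 5: C, bond orders sum to 1 (valence 4) → 3 H
  atom 6: C, bond orders sum to 2 (valence 4) → 2 H
  atom 7: C, bond orders sum to 4 (valence 4) → 0 H
  atom 8: N, bond orders sum to 1 (valence 3) → 2 H
  atom 9: C, bond orders sum to 3 (valence 4) → 1 H
  atom 10: C, bond orders sum to 2 (valence 4) → 2 H
  atom 11: O, bond orders sum to 2 (valence 2) → 0 H
  atom 12: C, bond orders sum to 1 (valence 4) → 3 H
Totals → C:10, H:19, N:1, O:1.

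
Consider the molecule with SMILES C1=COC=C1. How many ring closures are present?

In SMILES, each pair of matching ring-closure digits denotes one ring-closing bond; the number of such bonds equals the number of independent rings.
Ring-closure bonds here: 1.

1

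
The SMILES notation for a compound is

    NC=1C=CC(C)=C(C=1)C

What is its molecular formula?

C8H11N

Walk through each heavy atom and fill implicit hydrogens from standard valence (C 4, N 3, O 2, S 2, halogen 1):
  atom 1: N, bond orders sum to 1 (valence 3) → 2 H
  atom 2: C, bond orders sum to 4 (valence 4) → 0 H
  atom 3: C, bond orders sum to 3 (valence 4) → 1 H
  atom 4: C, bond orders sum to 3 (valence 4) → 1 H
  atom 5: C, bond orders sum to 4 (valence 4) → 0 H
  atom 6: C, bond orders sum to 1 (valence 4) → 3 H
  atom 7: C, bond orders sum to 4 (valence 4) → 0 H
  atom 8: C, bond orders sum to 3 (valence 4) → 1 H
  atom 9: C, bond orders sum to 1 (valence 4) → 3 H
Totals → C:8, H:11, N:1.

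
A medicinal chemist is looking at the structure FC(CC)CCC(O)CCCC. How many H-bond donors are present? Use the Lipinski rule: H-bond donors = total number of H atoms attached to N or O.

Donors: find every N or O and count the H atoms it carries.
  atom 8 (O): bond orders sum to 1 → 1 H
Lipinski HBD = 1.

1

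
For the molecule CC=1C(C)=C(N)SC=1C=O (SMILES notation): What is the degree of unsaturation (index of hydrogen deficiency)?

Degree of unsaturation = (number of rings) + (number of π bonds).
Ring closures in the SMILES: 1.
π bonds: 3 double bonds (each 1 DoU) → 3 DoU from unsaturation.
Total DoU = 1 + 3 = 4.

4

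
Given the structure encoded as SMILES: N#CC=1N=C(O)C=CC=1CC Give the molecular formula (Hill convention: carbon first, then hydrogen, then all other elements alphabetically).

Walk through each heavy atom and fill implicit hydrogens from standard valence (C 4, N 3, O 2, S 2, halogen 1):
  atom 1: N, bond orders sum to 3 (valence 3) → 0 H
  atom 2: C, bond orders sum to 4 (valence 4) → 0 H
  atom 3: C, bond orders sum to 4 (valence 4) → 0 H
  atom 4: N, bond orders sum to 3 (valence 3) → 0 H
  atom 5: C, bond orders sum to 4 (valence 4) → 0 H
  atom 6: O, bond orders sum to 1 (valence 2) → 1 H
  atom 7: C, bond orders sum to 3 (valence 4) → 1 H
  atom 8: C, bond orders sum to 3 (valence 4) → 1 H
  atom 9: C, bond orders sum to 4 (valence 4) → 0 H
  atom 10: C, bond orders sum to 2 (valence 4) → 2 H
  atom 11: C, bond orders sum to 1 (valence 4) → 3 H
Totals → C:8, H:8, N:2, O:1.

C8H8N2O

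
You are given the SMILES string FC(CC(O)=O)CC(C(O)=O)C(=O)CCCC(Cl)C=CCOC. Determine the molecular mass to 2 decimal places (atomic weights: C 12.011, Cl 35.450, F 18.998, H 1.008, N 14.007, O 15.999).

352.78 g/mol

First, the molecular formula is C15H22ClFO6 (counting implicit H from valence).
  C: 15 × 12.011 = 180.165
  Cl: 1 × 35.450 = 35.450
  F: 1 × 18.998 = 18.998
  H: 22 × 1.008 = 22.176
  O: 6 × 15.999 = 95.994
Sum: 15×12.011 + 1×35.450 + 1×18.998 + 22×1.008 + 6×15.999 = 352.783 → 352.78 g/mol.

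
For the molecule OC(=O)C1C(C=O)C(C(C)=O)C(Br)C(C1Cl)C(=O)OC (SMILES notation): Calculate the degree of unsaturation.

Molecular formula: C12H14BrClO6.
DoU = (2C + 2 + N − H − X) / 2, where X is the halogen count and O/S are ignored.
    = (2·12 + 2 + 0 − 14 − 2) / 2 = 10 / 2 = 5.

5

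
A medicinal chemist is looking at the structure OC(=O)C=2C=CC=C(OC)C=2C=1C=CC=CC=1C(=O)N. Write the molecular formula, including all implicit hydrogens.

C15H13NO4

Walk through each heavy atom and fill implicit hydrogens from standard valence (C 4, N 3, O 2, S 2, halogen 1):
  atom 1: O, bond orders sum to 1 (valence 2) → 1 H
  atom 2: C, bond orders sum to 4 (valence 4) → 0 H
  atom 3: O, bond orders sum to 2 (valence 2) → 0 H
  atom 4: C, bond orders sum to 4 (valence 4) → 0 H
  atom 5: C, bond orders sum to 3 (valence 4) → 1 H
  atom 6: C, bond orders sum to 3 (valence 4) → 1 H
  atom 7: C, bond orders sum to 3 (valence 4) → 1 H
  atom 8: C, bond orders sum to 4 (valence 4) → 0 H
  atom 9: O, bond orders sum to 2 (valence 2) → 0 H
  atom 10: C, bond orders sum to 1 (valence 4) → 3 H
  atom 11: C, bond orders sum to 4 (valence 4) → 0 H
  atom 12: C, bond orders sum to 4 (valence 4) → 0 H
  atom 13: C, bond orders sum to 3 (valence 4) → 1 H
  atom 14: C, bond orders sum to 3 (valence 4) → 1 H
  atom 15: C, bond orders sum to 3 (valence 4) → 1 H
  atom 16: C, bond orders sum to 3 (valence 4) → 1 H
  atom 17: C, bond orders sum to 4 (valence 4) → 0 H
  atom 18: C, bond orders sum to 4 (valence 4) → 0 H
  atom 19: O, bond orders sum to 2 (valence 2) → 0 H
  atom 20: N, bond orders sum to 1 (valence 3) → 2 H
Totals → C:15, H:13, N:1, O:4.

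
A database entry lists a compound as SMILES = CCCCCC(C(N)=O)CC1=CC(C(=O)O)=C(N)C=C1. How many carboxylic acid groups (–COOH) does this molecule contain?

The carboxylic acid motif appears at heavy-atom position 14 in the SMILES.
Other groups present: 1 amide, 1 primary amine.
Carboxylic acid count: 1.

1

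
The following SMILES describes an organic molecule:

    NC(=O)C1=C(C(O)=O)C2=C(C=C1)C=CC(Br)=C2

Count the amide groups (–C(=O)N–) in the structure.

1

The amide motif appears at heavy-atom position 2 in the SMILES.
Other groups present: 1 carboxylic acid.
Amide count: 1.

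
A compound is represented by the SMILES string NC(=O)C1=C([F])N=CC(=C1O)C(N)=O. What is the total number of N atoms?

3

Scan the SMILES for N atoms (remember two-letter symbols like Cl and Br are single atoms).
Nitrogen count: 3.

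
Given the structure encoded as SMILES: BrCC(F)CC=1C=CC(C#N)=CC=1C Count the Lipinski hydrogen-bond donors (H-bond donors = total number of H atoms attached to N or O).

Donors: find every N or O and count the H atoms it carries.
  atom 11 (N): bond orders sum to 3 → 0 H
Lipinski HBD = 0.

0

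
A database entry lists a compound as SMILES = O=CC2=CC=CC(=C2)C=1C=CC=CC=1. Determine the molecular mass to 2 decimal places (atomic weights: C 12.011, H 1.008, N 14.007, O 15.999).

First, the molecular formula is C13H10O (counting implicit H from valence).
  C: 13 × 12.011 = 156.143
  H: 10 × 1.008 = 10.080
  O: 1 × 15.999 = 15.999
Sum: 13×12.011 + 10×1.008 + 1×15.999 = 182.222 → 182.22 g/mol.

182.22 g/mol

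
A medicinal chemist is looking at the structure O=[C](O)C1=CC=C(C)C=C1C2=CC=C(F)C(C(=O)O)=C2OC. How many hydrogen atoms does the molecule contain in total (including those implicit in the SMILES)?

13

Walk through each heavy atom and fill implicit hydrogens from standard valence (C 4, N 3, O 2, S 2, halogen 1):
  atom 1: O, bond orders sum to 2 (valence 2) → 0 H
  atom 2: C with explicit H count 0
  atom 3: O, bond orders sum to 1 (valence 2) → 1 H
  atom 4: C, bond orders sum to 4 (valence 4) → 0 H
  atom 5: C, bond orders sum to 3 (valence 4) → 1 H
  atom 6: C, bond orders sum to 3 (valence 4) → 1 H
  atom 7: C, bond orders sum to 4 (valence 4) → 0 H
  atom 8: C, bond orders sum to 1 (valence 4) → 3 H
  atom 9: C, bond orders sum to 3 (valence 4) → 1 H
  atom 10: C, bond orders sum to 4 (valence 4) → 0 H
  atom 11: C, bond orders sum to 4 (valence 4) → 0 H
  atom 12: C, bond orders sum to 3 (valence 4) → 1 H
  atom 13: C, bond orders sum to 3 (valence 4) → 1 H
  atom 14: C, bond orders sum to 4 (valence 4) → 0 H
  atom 15: F (halogen, monovalent) → 0 H
  atom 16: C, bond orders sum to 4 (valence 4) → 0 H
  atom 17: C, bond orders sum to 4 (valence 4) → 0 H
  atom 18: O, bond orders sum to 2 (valence 2) → 0 H
  atom 19: O, bond orders sum to 1 (valence 2) → 1 H
  atom 20: C, bond orders sum to 4 (valence 4) → 0 H
  atom 21: O, bond orders sum to 2 (valence 2) → 0 H
  atom 22: C, bond orders sum to 1 (valence 4) → 3 H
Total hydrogens: 13.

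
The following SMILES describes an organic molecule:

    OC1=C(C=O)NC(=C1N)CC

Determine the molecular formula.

Walk through each heavy atom and fill implicit hydrogens from standard valence (C 4, N 3, O 2, S 2, halogen 1):
  atom 1: O, bond orders sum to 1 (valence 2) → 1 H
  atom 2: C, bond orders sum to 4 (valence 4) → 0 H
  atom 3: C, bond orders sum to 4 (valence 4) → 0 H
  atom 4: C, bond orders sum to 3 (valence 4) → 1 H
  atom 5: O, bond orders sum to 2 (valence 2) → 0 H
  atom 6: N, bond orders sum to 2 (valence 3) → 1 H
  atom 7: C, bond orders sum to 4 (valence 4) → 0 H
  atom 8: C, bond orders sum to 4 (valence 4) → 0 H
  atom 9: N, bond orders sum to 1 (valence 3) → 2 H
  atom 10: C, bond orders sum to 2 (valence 4) → 2 H
  atom 11: C, bond orders sum to 1 (valence 4) → 3 H
Totals → C:7, H:10, N:2, O:2.
In Hill order: C7H10N2O2.

C7H10N2O2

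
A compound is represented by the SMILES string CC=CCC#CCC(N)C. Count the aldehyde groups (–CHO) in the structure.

Scan the SMILES for the aldehyde motif — none present.
Groups that are present: 1 alkene, 1 alkyne, 1 primary amine.

0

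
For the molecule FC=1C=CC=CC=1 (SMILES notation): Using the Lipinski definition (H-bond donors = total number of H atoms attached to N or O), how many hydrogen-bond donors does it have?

0

Donors: find every N or O and count the H atoms it carries.
  (no N or O atoms present)
Lipinski HBD = 0.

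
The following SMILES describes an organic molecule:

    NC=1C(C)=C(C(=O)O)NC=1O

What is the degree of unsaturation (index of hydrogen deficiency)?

4

Molecular formula: C6H8N2O3.
DoU = (2C + 2 + N − H − X) / 2, where X is the halogen count and O/S are ignored.
    = (2·6 + 2 + 2 − 8 − 0) / 2 = 8 / 2 = 4.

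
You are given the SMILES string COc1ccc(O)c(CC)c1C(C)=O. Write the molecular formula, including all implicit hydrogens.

Walk through each heavy atom and fill implicit hydrogens from standard valence (C 4, N 3, O 2, S 2, halogen 1); for lowercase aromatic atoms, an aromatic c carries 1 H when it has two neighbours and 0 H with three, and aromatic n carries 0 H:
  atom 1: C, bond orders sum to 1 (valence 4) → 3 H
  atom 2: O, bond orders sum to 2 (valence 2) → 0 H
  atom 3: aromatic c, 3 neighbours → 0 H
  atom 4: aromatic c, 2 neighbours → 1 H
  atom 5: aromatic c, 2 neighbours → 1 H
  atom 6: aromatic c, 3 neighbours → 0 H
  atom 7: O, bond orders sum to 1 (valence 2) → 1 H
  atom 8: aromatic c, 3 neighbours → 0 H
  atom 9: C, bond orders sum to 2 (valence 4) → 2 H
  atom 10: C, bond orders sum to 1 (valence 4) → 3 H
  atom 11: aromatic c, 3 neighbours → 0 H
  atom 12: C, bond orders sum to 4 (valence 4) → 0 H
  atom 13: C, bond orders sum to 1 (valence 4) → 3 H
  atom 14: O, bond orders sum to 2 (valence 2) → 0 H
Totals → C:11, H:14, O:3.
In Hill order: C11H14O3.

C11H14O3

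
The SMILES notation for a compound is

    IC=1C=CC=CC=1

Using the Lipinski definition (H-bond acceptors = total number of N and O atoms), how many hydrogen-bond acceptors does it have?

0

N atoms: 0; O atoms: 0.
Lipinski HBA = 0 + 0 = 0.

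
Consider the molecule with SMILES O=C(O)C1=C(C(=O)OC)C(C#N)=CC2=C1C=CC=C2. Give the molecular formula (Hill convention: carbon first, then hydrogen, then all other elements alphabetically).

C14H9NO4

Walk through each heavy atom and fill implicit hydrogens from standard valence (C 4, N 3, O 2, S 2, halogen 1):
  atom 1: O, bond orders sum to 2 (valence 2) → 0 H
  atom 2: C, bond orders sum to 4 (valence 4) → 0 H
  atom 3: O, bond orders sum to 1 (valence 2) → 1 H
  atom 4: C, bond orders sum to 4 (valence 4) → 0 H
  atom 5: C, bond orders sum to 4 (valence 4) → 0 H
  atom 6: C, bond orders sum to 4 (valence 4) → 0 H
  atom 7: O, bond orders sum to 2 (valence 2) → 0 H
  atom 8: O, bond orders sum to 2 (valence 2) → 0 H
  atom 9: C, bond orders sum to 1 (valence 4) → 3 H
  atom 10: C, bond orders sum to 4 (valence 4) → 0 H
  atom 11: C, bond orders sum to 4 (valence 4) → 0 H
  atom 12: N, bond orders sum to 3 (valence 3) → 0 H
  atom 13: C, bond orders sum to 3 (valence 4) → 1 H
  atom 14: C, bond orders sum to 4 (valence 4) → 0 H
  atom 15: C, bond orders sum to 4 (valence 4) → 0 H
  atom 16: C, bond orders sum to 3 (valence 4) → 1 H
  atom 17: C, bond orders sum to 3 (valence 4) → 1 H
  atom 18: C, bond orders sum to 3 (valence 4) → 1 H
  atom 19: C, bond orders sum to 3 (valence 4) → 1 H
Totals → C:14, H:9, N:1, O:4.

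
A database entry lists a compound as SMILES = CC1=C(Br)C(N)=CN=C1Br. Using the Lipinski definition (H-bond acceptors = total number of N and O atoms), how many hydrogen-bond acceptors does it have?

2

N atoms: 2; O atoms: 0.
Lipinski HBA = 2 + 0 = 2.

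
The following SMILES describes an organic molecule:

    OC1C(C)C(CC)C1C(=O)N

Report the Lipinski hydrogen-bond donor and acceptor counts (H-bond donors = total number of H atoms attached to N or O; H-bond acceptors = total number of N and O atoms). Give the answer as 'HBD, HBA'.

3, 3

Donors: find every N or O and count the H atoms it carries.
  atom 1 (O): bond orders sum to 1 → 1 H
  atom 10 (O): bond orders sum to 2 → 0 H
  atom 11 (N): bond orders sum to 1 → 2 H
Lipinski HBD = 3.
Acceptors: N atoms = 1, O atoms = 2 → HBA = 3.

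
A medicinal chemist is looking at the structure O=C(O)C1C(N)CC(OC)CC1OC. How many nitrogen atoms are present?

Scan the SMILES for N atoms (remember two-letter symbols like Cl and Br are single atoms).
Nitrogen count: 1.

1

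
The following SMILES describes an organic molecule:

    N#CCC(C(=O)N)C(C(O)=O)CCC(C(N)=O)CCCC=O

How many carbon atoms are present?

14

Count every carbon token in the SMILES (each C, including those in ring-closure positions and inside branches).
Carbon count: 14.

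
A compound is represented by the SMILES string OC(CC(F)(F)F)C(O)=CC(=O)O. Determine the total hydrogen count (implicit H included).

7

Walk through each heavy atom and fill implicit hydrogens from standard valence (C 4, N 3, O 2, S 2, halogen 1):
  atom 1: O, bond orders sum to 1 (valence 2) → 1 H
  atom 2: C, bond orders sum to 3 (valence 4) → 1 H
  atom 3: C, bond orders sum to 2 (valence 4) → 2 H
  atom 4: C, bond orders sum to 4 (valence 4) → 0 H
  atom 5: F (halogen, monovalent) → 0 H
  atom 6: F (halogen, monovalent) → 0 H
  atom 7: F (halogen, monovalent) → 0 H
  atom 8: C, bond orders sum to 4 (valence 4) → 0 H
  atom 9: O, bond orders sum to 1 (valence 2) → 1 H
  atom 10: C, bond orders sum to 3 (valence 4) → 1 H
  atom 11: C, bond orders sum to 4 (valence 4) → 0 H
  atom 12: O, bond orders sum to 2 (valence 2) → 0 H
  atom 13: O, bond orders sum to 1 (valence 2) → 1 H
Total hydrogens: 7.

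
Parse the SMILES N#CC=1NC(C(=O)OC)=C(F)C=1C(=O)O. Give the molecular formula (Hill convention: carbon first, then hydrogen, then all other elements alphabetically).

Walk through each heavy atom and fill implicit hydrogens from standard valence (C 4, N 3, O 2, S 2, halogen 1):
  atom 1: N, bond orders sum to 3 (valence 3) → 0 H
  atom 2: C, bond orders sum to 4 (valence 4) → 0 H
  atom 3: C, bond orders sum to 4 (valence 4) → 0 H
  atom 4: N, bond orders sum to 2 (valence 3) → 1 H
  atom 5: C, bond orders sum to 4 (valence 4) → 0 H
  atom 6: C, bond orders sum to 4 (valence 4) → 0 H
  atom 7: O, bond orders sum to 2 (valence 2) → 0 H
  atom 8: O, bond orders sum to 2 (valence 2) → 0 H
  atom 9: C, bond orders sum to 1 (valence 4) → 3 H
  atom 10: C, bond orders sum to 4 (valence 4) → 0 H
  atom 11: F (halogen, monovalent) → 0 H
  atom 12: C, bond orders sum to 4 (valence 4) → 0 H
  atom 13: C, bond orders sum to 4 (valence 4) → 0 H
  atom 14: O, bond orders sum to 2 (valence 2) → 0 H
  atom 15: O, bond orders sum to 1 (valence 2) → 1 H
Totals → C:8, H:5, F:1, N:2, O:4.

C8H5FN2O4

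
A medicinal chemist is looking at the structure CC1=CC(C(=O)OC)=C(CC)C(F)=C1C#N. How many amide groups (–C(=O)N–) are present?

Scan the SMILES for the amide motif — none present.
Groups that are present: 1 ester, 1 nitrile.

0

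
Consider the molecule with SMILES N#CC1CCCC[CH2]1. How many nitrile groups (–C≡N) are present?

1

The nitrile motif appears at heavy-atom position 2 in the SMILES.
Nitrile count: 1.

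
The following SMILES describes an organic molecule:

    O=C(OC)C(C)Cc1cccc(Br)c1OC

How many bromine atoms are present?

Scan the SMILES for Br atoms (remember two-letter symbols like Cl and Br are single atoms).
Bromine count: 1.

1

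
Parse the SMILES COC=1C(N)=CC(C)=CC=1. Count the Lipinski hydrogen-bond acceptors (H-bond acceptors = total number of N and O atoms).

2

N atoms: 1; O atoms: 1.
Lipinski HBA = 1 + 1 = 2.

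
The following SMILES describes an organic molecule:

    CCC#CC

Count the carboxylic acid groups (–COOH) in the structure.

0

Scan the SMILES for the carboxylic acid motif — none present.
Groups that are present: 1 alkyne.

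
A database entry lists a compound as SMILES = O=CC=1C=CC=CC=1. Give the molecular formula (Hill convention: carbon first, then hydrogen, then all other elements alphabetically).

Walk through each heavy atom and fill implicit hydrogens from standard valence (C 4, N 3, O 2, S 2, halogen 1):
  atom 1: O, bond orders sum to 2 (valence 2) → 0 H
  atom 2: C, bond orders sum to 3 (valence 4) → 1 H
  atom 3: C, bond orders sum to 4 (valence 4) → 0 H
  atom 4: C, bond orders sum to 3 (valence 4) → 1 H
  atom 5: C, bond orders sum to 3 (valence 4) → 1 H
  atom 6: C, bond orders sum to 3 (valence 4) → 1 H
  atom 7: C, bond orders sum to 3 (valence 4) → 1 H
  atom 8: C, bond orders sum to 3 (valence 4) → 1 H
Totals → C:7, H:6, O:1.
In Hill order: C7H6O.

C7H6O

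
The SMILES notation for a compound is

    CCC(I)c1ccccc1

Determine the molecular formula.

C9H11I

Walk through each heavy atom and fill implicit hydrogens from standard valence (C 4, N 3, O 2, S 2, halogen 1); for lowercase aromatic atoms, an aromatic c carries 1 H when it has two neighbours and 0 H with three, and aromatic n carries 0 H:
  atom 1: C, bond orders sum to 1 (valence 4) → 3 H
  atom 2: C, bond orders sum to 2 (valence 4) → 2 H
  atom 3: C, bond orders sum to 3 (valence 4) → 1 H
  atom 4: I (halogen, monovalent) → 0 H
  atom 5: aromatic c, 3 neighbours → 0 H
  atom 6: aromatic c, 2 neighbours → 1 H
  atom 7: aromatic c, 2 neighbours → 1 H
  atom 8: aromatic c, 2 neighbours → 1 H
  atom 9: aromatic c, 2 neighbours → 1 H
  atom 10: aromatic c, 2 neighbours → 1 H
Totals → C:9, H:11, I:1.
In Hill order: C9H11I.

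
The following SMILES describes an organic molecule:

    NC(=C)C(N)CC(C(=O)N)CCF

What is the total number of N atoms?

3

Scan the SMILES for N atoms (remember two-letter symbols like Cl and Br are single atoms).
Nitrogen count: 3.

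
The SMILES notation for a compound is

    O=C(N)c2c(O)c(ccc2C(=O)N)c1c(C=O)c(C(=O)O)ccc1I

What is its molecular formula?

C16H11IN2O6

Walk through each heavy atom and fill implicit hydrogens from standard valence (C 4, N 3, O 2, S 2, halogen 1); for lowercase aromatic atoms, an aromatic c carries 1 H when it has two neighbours and 0 H with three, and aromatic n carries 0 H:
  atom 1: O, bond orders sum to 2 (valence 2) → 0 H
  atom 2: C, bond orders sum to 4 (valence 4) → 0 H
  atom 3: N, bond orders sum to 1 (valence 3) → 2 H
  atom 4: aromatic c, 3 neighbours → 0 H
  atom 5: aromatic c, 3 neighbours → 0 H
  atom 6: O, bond orders sum to 1 (valence 2) → 1 H
  atom 7: aromatic c, 3 neighbours → 0 H
  atom 8: aromatic c, 2 neighbours → 1 H
  atom 9: aromatic c, 2 neighbours → 1 H
  atom 10: aromatic c, 3 neighbours → 0 H
  atom 11: C, bond orders sum to 4 (valence 4) → 0 H
  atom 12: O, bond orders sum to 2 (valence 2) → 0 H
  atom 13: N, bond orders sum to 1 (valence 3) → 2 H
  atom 14: aromatic c, 3 neighbours → 0 H
  atom 15: aromatic c, 3 neighbours → 0 H
  atom 16: C, bond orders sum to 3 (valence 4) → 1 H
  atom 17: O, bond orders sum to 2 (valence 2) → 0 H
  atom 18: aromatic c, 3 neighbours → 0 H
  atom 19: C, bond orders sum to 4 (valence 4) → 0 H
  atom 20: O, bond orders sum to 2 (valence 2) → 0 H
  atom 21: O, bond orders sum to 1 (valence 2) → 1 H
  atom 22: aromatic c, 2 neighbours → 1 H
  atom 23: aromatic c, 2 neighbours → 1 H
  atom 24: aromatic c, 3 neighbours → 0 H
  atom 25: I (halogen, monovalent) → 0 H
Totals → C:16, H:11, I:1, N:2, O:6.
In Hill order: C16H11IN2O6.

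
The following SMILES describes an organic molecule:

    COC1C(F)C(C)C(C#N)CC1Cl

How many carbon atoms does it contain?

9

Count every carbon token in the SMILES (each C, including those in ring-closure positions and inside branches).
Carbon count: 9.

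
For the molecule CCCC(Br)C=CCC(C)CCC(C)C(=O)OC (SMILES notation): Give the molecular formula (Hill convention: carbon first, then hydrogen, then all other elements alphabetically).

Walk through each heavy atom and fill implicit hydrogens from standard valence (C 4, N 3, O 2, S 2, halogen 1):
  atom 1: C, bond orders sum to 1 (valence 4) → 3 H
  atom 2: C, bond orders sum to 2 (valence 4) → 2 H
  atom 3: C, bond orders sum to 2 (valence 4) → 2 H
  atom 4: C, bond orders sum to 3 (valence 4) → 1 H
  atom 5: Br (halogen, monovalent) → 0 H
  atom 6: C, bond orders sum to 3 (valence 4) → 1 H
  atom 7: C, bond orders sum to 3 (valence 4) → 1 H
  atom 8: C, bond orders sum to 2 (valence 4) → 2 H
  atom 9: C, bond orders sum to 3 (valence 4) → 1 H
  atom 10: C, bond orders sum to 1 (valence 4) → 3 H
  atom 11: C, bond orders sum to 2 (valence 4) → 2 H
  atom 12: C, bond orders sum to 2 (valence 4) → 2 H
  atom 13: C, bond orders sum to 3 (valence 4) → 1 H
  atom 14: C, bond orders sum to 1 (valence 4) → 3 H
  atom 15: C, bond orders sum to 4 (valence 4) → 0 H
  atom 16: O, bond orders sum to 2 (valence 2) → 0 H
  atom 17: O, bond orders sum to 2 (valence 2) → 0 H
  atom 18: C, bond orders sum to 1 (valence 4) → 3 H
Totals → C:15, H:27, Br:1, O:2.
In Hill order: C15H27BrO2.

C15H27BrO2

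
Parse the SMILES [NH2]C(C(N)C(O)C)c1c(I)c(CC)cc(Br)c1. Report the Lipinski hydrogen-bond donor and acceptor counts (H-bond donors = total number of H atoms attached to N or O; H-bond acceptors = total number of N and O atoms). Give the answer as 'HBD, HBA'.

5, 3

Donors: find every N or O and count the H atoms it carries.
  atom 1 (N): bond orders sum to 1 → 2 H
  atom 4 (N): bond orders sum to 1 → 2 H
  atom 6 (O): bond orders sum to 1 → 1 H
Lipinski HBD = 5.
Acceptors: N atoms = 2, O atoms = 1 → HBA = 3.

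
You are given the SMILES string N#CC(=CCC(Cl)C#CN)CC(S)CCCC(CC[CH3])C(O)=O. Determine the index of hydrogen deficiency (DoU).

Molecular formula: C17H25ClN2O2S.
DoU = (2C + 2 + N − H − X) / 2, where X is the halogen count and O/S are ignored.
    = (2·17 + 2 + 2 − 25 − 1) / 2 = 12 / 2 = 6.

6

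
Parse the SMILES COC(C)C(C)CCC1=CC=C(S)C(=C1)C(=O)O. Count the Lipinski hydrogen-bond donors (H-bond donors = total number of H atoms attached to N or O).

1

Donors: find every N or O and count the H atoms it carries.
  atom 2 (O): bond orders sum to 2 → 0 H
  atom 17 (O): bond orders sum to 2 → 0 H
  atom 18 (O): bond orders sum to 1 → 1 H
Lipinski HBD = 1.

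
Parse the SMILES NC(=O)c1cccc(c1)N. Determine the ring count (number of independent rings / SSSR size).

In SMILES, each pair of matching ring-closure digits denotes one ring-closing bond; the number of such bonds equals the number of independent rings.
Ring-closure bonds here: 1.

1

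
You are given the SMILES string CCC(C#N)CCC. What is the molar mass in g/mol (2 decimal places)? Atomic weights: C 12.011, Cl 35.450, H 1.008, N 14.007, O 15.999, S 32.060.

First, the molecular formula is C7H13N (counting implicit H from valence).
  C: 7 × 12.011 = 84.077
  H: 13 × 1.008 = 13.104
  N: 1 × 14.007 = 14.007
Sum: 7×12.011 + 13×1.008 + 1×14.007 = 111.188 → 111.19 g/mol.

111.19 g/mol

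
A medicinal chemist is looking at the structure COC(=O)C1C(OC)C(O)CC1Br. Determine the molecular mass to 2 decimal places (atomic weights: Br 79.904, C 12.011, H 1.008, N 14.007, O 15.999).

First, the molecular formula is C8H13BrO4 (counting implicit H from valence).
  Br: 1 × 79.904 = 79.904
  C: 8 × 12.011 = 96.088
  H: 13 × 1.008 = 13.104
  O: 4 × 15.999 = 63.996
Sum: 1×79.904 + 8×12.011 + 13×1.008 + 4×15.999 = 253.092 → 253.09 g/mol.

253.09 g/mol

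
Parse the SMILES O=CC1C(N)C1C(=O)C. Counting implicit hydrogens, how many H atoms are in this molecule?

Walk through each heavy atom and fill implicit hydrogens from standard valence (C 4, N 3, O 2, S 2, halogen 1):
  atom 1: O, bond orders sum to 2 (valence 2) → 0 H
  atom 2: C, bond orders sum to 3 (valence 4) → 1 H
  atom 3: C, bond orders sum to 3 (valence 4) → 1 H
  atom 4: C, bond orders sum to 3 (valence 4) → 1 H
  atom 5: N, bond orders sum to 1 (valence 3) → 2 H
  atom 6: C, bond orders sum to 3 (valence 4) → 1 H
  atom 7: C, bond orders sum to 4 (valence 4) → 0 H
  atom 8: O, bond orders sum to 2 (valence 2) → 0 H
  atom 9: C, bond orders sum to 1 (valence 4) → 3 H
Total hydrogens: 9.

9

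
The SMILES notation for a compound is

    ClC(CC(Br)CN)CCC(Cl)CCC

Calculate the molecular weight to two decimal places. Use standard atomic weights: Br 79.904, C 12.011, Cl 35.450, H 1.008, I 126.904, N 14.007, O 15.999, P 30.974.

First, the molecular formula is C10H20BrCl2N (counting implicit H from valence).
  Br: 1 × 79.904 = 79.904
  C: 10 × 12.011 = 120.110
  Cl: 2 × 35.450 = 70.900
  H: 20 × 1.008 = 20.160
  N: 1 × 14.007 = 14.007
Sum: 1×79.904 + 10×12.011 + 2×35.450 + 20×1.008 + 1×14.007 = 305.081 → 305.08 g/mol.

305.08 g/mol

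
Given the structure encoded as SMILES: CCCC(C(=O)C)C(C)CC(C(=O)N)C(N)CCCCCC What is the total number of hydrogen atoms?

36

Walk through each heavy atom and fill implicit hydrogens from standard valence (C 4, N 3, O 2, S 2, halogen 1):
  atom 1: C, bond orders sum to 1 (valence 4) → 3 H
  atom 2: C, bond orders sum to 2 (valence 4) → 2 H
  atom 3: C, bond orders sum to 2 (valence 4) → 2 H
  atom 4: C, bond orders sum to 3 (valence 4) → 1 H
  atom 5: C, bond orders sum to 4 (valence 4) → 0 H
  atom 6: O, bond orders sum to 2 (valence 2) → 0 H
  atom 7: C, bond orders sum to 1 (valence 4) → 3 H
  atom 8: C, bond orders sum to 3 (valence 4) → 1 H
  atom 9: C, bond orders sum to 1 (valence 4) → 3 H
  atom 10: C, bond orders sum to 2 (valence 4) → 2 H
  atom 11: C, bond orders sum to 3 (valence 4) → 1 H
  atom 12: C, bond orders sum to 4 (valence 4) → 0 H
  atom 13: O, bond orders sum to 2 (valence 2) → 0 H
  atom 14: N, bond orders sum to 1 (valence 3) → 2 H
  atom 15: C, bond orders sum to 3 (valence 4) → 1 H
  atom 16: N, bond orders sum to 1 (valence 3) → 2 H
  atom 17: C, bond orders sum to 2 (valence 4) → 2 H
  atom 18: C, bond orders sum to 2 (valence 4) → 2 H
  atom 19: C, bond orders sum to 2 (valence 4) → 2 H
  atom 20: C, bond orders sum to 2 (valence 4) → 2 H
  atom 21: C, bond orders sum to 2 (valence 4) → 2 H
  atom 22: C, bond orders sum to 1 (valence 4) → 3 H
Total hydrogens: 36.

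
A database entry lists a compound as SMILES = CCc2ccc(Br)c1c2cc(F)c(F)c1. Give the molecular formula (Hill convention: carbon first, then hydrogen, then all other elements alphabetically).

C12H9BrF2

Walk through each heavy atom and fill implicit hydrogens from standard valence (C 4, N 3, O 2, S 2, halogen 1); for lowercase aromatic atoms, an aromatic c carries 1 H when it has two neighbours and 0 H with three, and aromatic n carries 0 H:
  atom 1: C, bond orders sum to 1 (valence 4) → 3 H
  atom 2: C, bond orders sum to 2 (valence 4) → 2 H
  atom 3: aromatic c, 3 neighbours → 0 H
  atom 4: aromatic c, 2 neighbours → 1 H
  atom 5: aromatic c, 2 neighbours → 1 H
  atom 6: aromatic c, 3 neighbours → 0 H
  atom 7: Br (halogen, monovalent) → 0 H
  atom 8: aromatic c, 3 neighbours → 0 H
  atom 9: aromatic c, 3 neighbours → 0 H
  atom 10: aromatic c, 2 neighbours → 1 H
  atom 11: aromatic c, 3 neighbours → 0 H
  atom 12: F (halogen, monovalent) → 0 H
  atom 13: aromatic c, 3 neighbours → 0 H
  atom 14: F (halogen, monovalent) → 0 H
  atom 15: aromatic c, 2 neighbours → 1 H
Totals → C:12, H:9, Br:1, F:2.
In Hill order: C12H9BrF2.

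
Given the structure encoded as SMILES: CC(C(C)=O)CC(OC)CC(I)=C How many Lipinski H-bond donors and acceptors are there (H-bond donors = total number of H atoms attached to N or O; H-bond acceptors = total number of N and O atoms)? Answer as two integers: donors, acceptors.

Donors: find every N or O and count the H atoms it carries.
  atom 5 (O): bond orders sum to 2 → 0 H
  atom 8 (O): bond orders sum to 2 → 0 H
Lipinski HBD = 0.
Acceptors: N atoms = 0, O atoms = 2 → HBA = 2.

0, 2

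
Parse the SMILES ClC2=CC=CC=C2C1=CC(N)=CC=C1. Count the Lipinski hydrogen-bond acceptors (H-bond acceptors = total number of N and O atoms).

1

N atoms: 1; O atoms: 0.
Lipinski HBA = 1 + 0 = 1.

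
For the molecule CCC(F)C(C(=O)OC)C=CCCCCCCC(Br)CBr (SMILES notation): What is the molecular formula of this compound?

Walk through each heavy atom and fill implicit hydrogens from standard valence (C 4, N 3, O 2, S 2, halogen 1):
  atom 1: C, bond orders sum to 1 (valence 4) → 3 H
  atom 2: C, bond orders sum to 2 (valence 4) → 2 H
  atom 3: C, bond orders sum to 3 (valence 4) → 1 H
  atom 4: F (halogen, monovalent) → 0 H
  atom 5: C, bond orders sum to 3 (valence 4) → 1 H
  atom 6: C, bond orders sum to 4 (valence 4) → 0 H
  atom 7: O, bond orders sum to 2 (valence 2) → 0 H
  atom 8: O, bond orders sum to 2 (valence 2) → 0 H
  atom 9: C, bond orders sum to 1 (valence 4) → 3 H
  atom 10: C, bond orders sum to 3 (valence 4) → 1 H
  atom 11: C, bond orders sum to 3 (valence 4) → 1 H
  atom 12: C, bond orders sum to 2 (valence 4) → 2 H
  atom 13: C, bond orders sum to 2 (valence 4) → 2 H
  atom 14: C, bond orders sum to 2 (valence 4) → 2 H
  atom 15: C, bond orders sum to 2 (valence 4) → 2 H
  atom 16: C, bond orders sum to 2 (valence 4) → 2 H
  atom 17: C, bond orders sum to 2 (valence 4) → 2 H
  atom 18: C, bond orders sum to 3 (valence 4) → 1 H
  atom 19: Br (halogen, monovalent) → 0 H
  atom 20: C, bond orders sum to 2 (valence 4) → 2 H
  atom 21: Br (halogen, monovalent) → 0 H
Totals → C:16, H:27, Br:2, F:1, O:2.

C16H27Br2FO2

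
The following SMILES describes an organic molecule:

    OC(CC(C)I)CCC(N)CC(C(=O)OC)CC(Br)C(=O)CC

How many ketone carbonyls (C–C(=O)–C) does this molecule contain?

1

The ketone motif appears at heavy-atom position 20 in the SMILES.
Other groups present: 1 ester, 1 hydroxyl, 1 primary amine.
Ketone count: 1.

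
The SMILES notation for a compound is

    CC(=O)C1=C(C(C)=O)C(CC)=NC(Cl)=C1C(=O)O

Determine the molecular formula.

Walk through each heavy atom and fill implicit hydrogens from standard valence (C 4, N 3, O 2, S 2, halogen 1):
  atom 1: C, bond orders sum to 1 (valence 4) → 3 H
  atom 2: C, bond orders sum to 4 (valence 4) → 0 H
  atom 3: O, bond orders sum to 2 (valence 2) → 0 H
  atom 4: C, bond orders sum to 4 (valence 4) → 0 H
  atom 5: C, bond orders sum to 4 (valence 4) → 0 H
  atom 6: C, bond orders sum to 4 (valence 4) → 0 H
  atom 7: C, bond orders sum to 1 (valence 4) → 3 H
  atom 8: O, bond orders sum to 2 (valence 2) → 0 H
  atom 9: C, bond orders sum to 4 (valence 4) → 0 H
  atom 10: C, bond orders sum to 2 (valence 4) → 2 H
  atom 11: C, bond orders sum to 1 (valence 4) → 3 H
  atom 12: N, bond orders sum to 3 (valence 3) → 0 H
  atom 13: C, bond orders sum to 4 (valence 4) → 0 H
  atom 14: Cl (halogen, monovalent) → 0 H
  atom 15: C, bond orders sum to 4 (valence 4) → 0 H
  atom 16: C, bond orders sum to 4 (valence 4) → 0 H
  atom 17: O, bond orders sum to 2 (valence 2) → 0 H
  atom 18: O, bond orders sum to 1 (valence 2) → 1 H
Totals → C:12, H:12, Cl:1, N:1, O:4.
In Hill order: C12H12ClNO4.

C12H12ClNO4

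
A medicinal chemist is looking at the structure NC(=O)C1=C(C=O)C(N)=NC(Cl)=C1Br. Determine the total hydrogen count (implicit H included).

5

Walk through each heavy atom and fill implicit hydrogens from standard valence (C 4, N 3, O 2, S 2, halogen 1):
  atom 1: N, bond orders sum to 1 (valence 3) → 2 H
  atom 2: C, bond orders sum to 4 (valence 4) → 0 H
  atom 3: O, bond orders sum to 2 (valence 2) → 0 H
  atom 4: C, bond orders sum to 4 (valence 4) → 0 H
  atom 5: C, bond orders sum to 4 (valence 4) → 0 H
  atom 6: C, bond orders sum to 3 (valence 4) → 1 H
  atom 7: O, bond orders sum to 2 (valence 2) → 0 H
  atom 8: C, bond orders sum to 4 (valence 4) → 0 H
  atom 9: N, bond orders sum to 1 (valence 3) → 2 H
  atom 10: N, bond orders sum to 3 (valence 3) → 0 H
  atom 11: C, bond orders sum to 4 (valence 4) → 0 H
  atom 12: Cl (halogen, monovalent) → 0 H
  atom 13: C, bond orders sum to 4 (valence 4) → 0 H
  atom 14: Br (halogen, monovalent) → 0 H
Total hydrogens: 5.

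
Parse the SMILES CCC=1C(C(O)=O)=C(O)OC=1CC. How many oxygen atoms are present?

4

Scan the SMILES for O atoms (remember two-letter symbols like Cl and Br are single atoms).
Oxygen count: 4.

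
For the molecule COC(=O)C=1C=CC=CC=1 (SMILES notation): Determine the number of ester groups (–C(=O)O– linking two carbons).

The ester motif appears at heavy-atom position 3 in the SMILES.
Ester count: 1.

1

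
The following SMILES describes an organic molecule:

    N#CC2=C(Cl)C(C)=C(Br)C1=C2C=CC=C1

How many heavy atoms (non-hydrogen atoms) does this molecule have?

15

Every atom symbol written in the SMILES (organic subset) is one heavy atom; implicit H are not written.
Heavy atoms by element → Br:1, C:12, Cl:1, N:1.
Total: 15.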